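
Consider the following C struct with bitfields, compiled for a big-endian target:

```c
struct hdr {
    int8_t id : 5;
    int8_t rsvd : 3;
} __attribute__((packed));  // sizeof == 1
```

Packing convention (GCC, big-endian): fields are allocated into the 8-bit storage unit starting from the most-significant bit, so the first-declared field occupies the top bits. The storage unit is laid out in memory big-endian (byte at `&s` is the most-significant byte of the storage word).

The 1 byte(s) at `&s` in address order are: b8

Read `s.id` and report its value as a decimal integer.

[0]=0xb8 (big-endian) → word 0xb8
id [3+:5] = (word>>3) & 0x1f = 23  ←
rsvd [0+:3] = (word>>0) & 0x7 = 0
id signed 5b, MSB=1: 23 - 32 = -9

-9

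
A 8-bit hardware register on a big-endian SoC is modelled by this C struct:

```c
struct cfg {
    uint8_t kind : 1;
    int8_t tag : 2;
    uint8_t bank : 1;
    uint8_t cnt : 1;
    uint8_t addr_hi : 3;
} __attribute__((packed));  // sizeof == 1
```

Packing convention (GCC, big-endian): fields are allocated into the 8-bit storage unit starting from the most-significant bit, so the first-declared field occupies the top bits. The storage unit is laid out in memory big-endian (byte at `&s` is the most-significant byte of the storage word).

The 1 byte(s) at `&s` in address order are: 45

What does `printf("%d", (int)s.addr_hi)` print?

5

[0]=0x45 (big-endian) → word 0x45
kind [7+:1] = (word>>7) & 0x1 = 0
tag [5+:2] = (word>>5) & 0x3 = 2
bank [4+:1] = (word>>4) & 0x1 = 0
cnt [3+:1] = (word>>3) & 0x1 = 0
addr_hi [0+:3] = (word>>0) & 0x7 = 5  ←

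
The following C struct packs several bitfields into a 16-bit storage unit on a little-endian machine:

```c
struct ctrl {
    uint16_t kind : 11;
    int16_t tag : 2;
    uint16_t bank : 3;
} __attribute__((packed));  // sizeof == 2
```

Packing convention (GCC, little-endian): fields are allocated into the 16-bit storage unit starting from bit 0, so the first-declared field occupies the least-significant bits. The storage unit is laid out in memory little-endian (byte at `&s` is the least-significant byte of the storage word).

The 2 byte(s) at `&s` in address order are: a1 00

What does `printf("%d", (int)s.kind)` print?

161

[0]=0xa1 [1]=0x00 (little-endian) → word 0x00a1
kind [0+:11] = (word>>0) & 0x7ff = 161  ←
tag [11+:2] = (word>>11) & 0x3 = 0
bank [13+:3] = (word>>13) & 0x7 = 0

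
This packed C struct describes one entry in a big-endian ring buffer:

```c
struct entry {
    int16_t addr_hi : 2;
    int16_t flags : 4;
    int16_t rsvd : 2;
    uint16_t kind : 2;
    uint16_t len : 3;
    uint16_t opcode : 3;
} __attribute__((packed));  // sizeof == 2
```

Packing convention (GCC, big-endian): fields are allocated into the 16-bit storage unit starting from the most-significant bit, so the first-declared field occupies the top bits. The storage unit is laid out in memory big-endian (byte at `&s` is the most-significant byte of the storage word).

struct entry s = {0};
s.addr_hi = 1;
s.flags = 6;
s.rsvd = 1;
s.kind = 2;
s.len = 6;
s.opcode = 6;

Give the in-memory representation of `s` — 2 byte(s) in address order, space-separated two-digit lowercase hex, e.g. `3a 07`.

59 b6

addr_hi (2b) val=1 bits=0x1 at bit 14: 0x4000
flags (4b) val=6 bits=0x6 at bit 10: 0x5800
rsvd (2b) val=1 bits=0x1 at bit 8: 0x5900
kind (2b) val=2 bits=0x2 at bit 6: 0x5980
len (3b) val=6 bits=0x6 at bit 3: 0x59b0
opcode (3b) val=6 bits=0x6 at bit 0: 0x59b6
word = 0x59b6 → big-endian bytes:
  [0]=0x59  [1]=0xb6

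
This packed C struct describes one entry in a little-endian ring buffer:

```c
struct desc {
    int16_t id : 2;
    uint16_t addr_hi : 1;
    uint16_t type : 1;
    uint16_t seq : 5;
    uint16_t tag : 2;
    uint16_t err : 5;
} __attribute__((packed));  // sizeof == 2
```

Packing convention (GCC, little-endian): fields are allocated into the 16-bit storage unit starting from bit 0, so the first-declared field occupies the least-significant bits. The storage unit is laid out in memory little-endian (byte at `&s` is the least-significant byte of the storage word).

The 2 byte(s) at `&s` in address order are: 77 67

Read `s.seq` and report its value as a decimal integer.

[0]=0x77 [1]=0x67 (little-endian) → word 0x6777
id [0+:2] = (word>>0) & 0x3 = 3
addr_hi [2+:1] = (word>>2) & 0x1 = 1
type [3+:1] = (word>>3) & 0x1 = 0
seq [4+:5] = (word>>4) & 0x1f = 23  ←
tag [9+:2] = (word>>9) & 0x3 = 3
err [11+:5] = (word>>11) & 0x1f = 12

23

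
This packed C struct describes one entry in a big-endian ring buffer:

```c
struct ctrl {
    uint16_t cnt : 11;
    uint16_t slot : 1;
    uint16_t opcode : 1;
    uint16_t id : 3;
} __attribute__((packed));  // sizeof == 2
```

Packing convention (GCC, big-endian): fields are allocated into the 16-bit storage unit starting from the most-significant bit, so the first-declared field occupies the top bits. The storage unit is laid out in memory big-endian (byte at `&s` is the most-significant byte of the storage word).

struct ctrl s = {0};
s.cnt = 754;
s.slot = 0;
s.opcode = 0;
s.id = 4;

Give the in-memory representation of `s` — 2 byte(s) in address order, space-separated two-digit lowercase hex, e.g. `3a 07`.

cnt (11b) val=754 bits=0x2f2 at bit 5: 0x5e40
slot (1b) val=0 bits=0x0 at bit 4: 0x5e40
opcode (1b) val=0 bits=0x0 at bit 3: 0x5e40
id (3b) val=4 bits=0x4 at bit 0: 0x5e44
word = 0x5e44 → big-endian bytes:
  [0]=0x5e  [1]=0x44

5e 44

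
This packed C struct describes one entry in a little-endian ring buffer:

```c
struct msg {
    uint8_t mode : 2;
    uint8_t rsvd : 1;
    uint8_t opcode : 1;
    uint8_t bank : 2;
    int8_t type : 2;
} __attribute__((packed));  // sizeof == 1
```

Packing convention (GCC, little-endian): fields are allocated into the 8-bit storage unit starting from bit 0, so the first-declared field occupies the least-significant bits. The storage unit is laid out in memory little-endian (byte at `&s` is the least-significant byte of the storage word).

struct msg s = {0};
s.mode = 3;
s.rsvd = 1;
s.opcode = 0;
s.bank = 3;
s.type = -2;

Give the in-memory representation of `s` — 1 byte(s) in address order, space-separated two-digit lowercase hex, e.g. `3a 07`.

mode:2 = 3 → 0x3 << 0 → word 0x03
rsvd:1 = 1 → 0x1 << 2 → word 0x07
opcode:1 = 0 → 0x0 << 3 → word 0x07
bank:2 = 3 → 0x3 << 4 → word 0x37
type:2 = -2 → 0x2 << 6 → word 0xb7
word = 0xb7 → little-endian bytes:
  [0]=0xb7

b7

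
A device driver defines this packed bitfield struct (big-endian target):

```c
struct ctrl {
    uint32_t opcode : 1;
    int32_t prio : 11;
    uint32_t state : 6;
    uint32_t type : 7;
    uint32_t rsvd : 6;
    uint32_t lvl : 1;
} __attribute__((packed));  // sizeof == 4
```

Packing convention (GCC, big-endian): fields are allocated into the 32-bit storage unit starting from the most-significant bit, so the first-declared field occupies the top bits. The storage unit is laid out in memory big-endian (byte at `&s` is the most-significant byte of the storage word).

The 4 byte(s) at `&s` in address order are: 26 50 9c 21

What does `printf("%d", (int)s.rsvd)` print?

[0]=0x26 [1]=0x50 [2]=0x9c [3]=0x21 (big-endian) → word 0x26509c21
opcode [31+:1] = (word>>31) & 0x1 = 0
prio [20+:11] = (word>>20) & 0x7ff = 613
state [14+:6] = (word>>14) & 0x3f = 2
type [7+:7] = (word>>7) & 0x7f = 56
rsvd [1+:6] = (word>>1) & 0x3f = 16  ←
lvl [0+:1] = (word>>0) & 0x1 = 1

16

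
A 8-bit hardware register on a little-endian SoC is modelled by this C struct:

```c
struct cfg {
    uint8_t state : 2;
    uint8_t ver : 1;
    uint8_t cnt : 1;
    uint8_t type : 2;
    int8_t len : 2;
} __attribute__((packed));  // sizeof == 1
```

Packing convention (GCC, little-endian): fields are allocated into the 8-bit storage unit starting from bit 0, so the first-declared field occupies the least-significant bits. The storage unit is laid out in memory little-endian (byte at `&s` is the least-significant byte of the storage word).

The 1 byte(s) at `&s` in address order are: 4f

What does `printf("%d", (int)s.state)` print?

[0]=0x4f (little-endian) → word 0x4f
state [0+:2] = (word>>0) & 0x3 = 3  ←
ver [2+:1] = (word>>2) & 0x1 = 1
cnt [3+:1] = (word>>3) & 0x1 = 1
type [4+:2] = (word>>4) & 0x3 = 0
len [6+:2] = (word>>6) & 0x3 = 1

3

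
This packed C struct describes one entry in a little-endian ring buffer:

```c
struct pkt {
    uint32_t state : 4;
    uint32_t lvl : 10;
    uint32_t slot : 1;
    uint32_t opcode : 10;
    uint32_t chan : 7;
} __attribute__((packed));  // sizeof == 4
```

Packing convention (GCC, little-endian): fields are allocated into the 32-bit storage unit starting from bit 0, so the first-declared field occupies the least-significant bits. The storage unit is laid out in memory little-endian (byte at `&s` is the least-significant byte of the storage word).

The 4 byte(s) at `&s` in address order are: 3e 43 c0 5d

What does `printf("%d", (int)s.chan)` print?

46

[0]=0x3e [1]=0x43 [2]=0xc0 [3]=0x5d (little-endian) → word 0x5dc0433e
state [0+:4] = (word>>0) & 0xf = 14
lvl [4+:10] = (word>>4) & 0x3ff = 51
slot [14+:1] = (word>>14) & 0x1 = 1
opcode [15+:10] = (word>>15) & 0x3ff = 896
chan [25+:7] = (word>>25) & 0x7f = 46  ←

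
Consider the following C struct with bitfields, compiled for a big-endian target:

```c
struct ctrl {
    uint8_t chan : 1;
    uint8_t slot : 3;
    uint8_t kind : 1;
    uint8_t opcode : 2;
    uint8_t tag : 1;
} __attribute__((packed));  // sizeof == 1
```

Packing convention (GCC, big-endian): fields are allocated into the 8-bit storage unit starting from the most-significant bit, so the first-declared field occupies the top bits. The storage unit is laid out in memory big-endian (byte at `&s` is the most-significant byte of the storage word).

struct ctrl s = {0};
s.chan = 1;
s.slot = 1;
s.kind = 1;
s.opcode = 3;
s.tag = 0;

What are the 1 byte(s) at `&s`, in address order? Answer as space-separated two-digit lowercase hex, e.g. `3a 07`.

9e

chan (1b) val=1 bits=0x1 at bit 7: 0x80
slot (3b) val=1 bits=0x1 at bit 4: 0x90
kind (1b) val=1 bits=0x1 at bit 3: 0x98
opcode (2b) val=3 bits=0x3 at bit 1: 0x9e
tag (1b) val=0 bits=0x0 at bit 0: 0x9e
word = 0x9e → big-endian bytes:
  [0]=0x9e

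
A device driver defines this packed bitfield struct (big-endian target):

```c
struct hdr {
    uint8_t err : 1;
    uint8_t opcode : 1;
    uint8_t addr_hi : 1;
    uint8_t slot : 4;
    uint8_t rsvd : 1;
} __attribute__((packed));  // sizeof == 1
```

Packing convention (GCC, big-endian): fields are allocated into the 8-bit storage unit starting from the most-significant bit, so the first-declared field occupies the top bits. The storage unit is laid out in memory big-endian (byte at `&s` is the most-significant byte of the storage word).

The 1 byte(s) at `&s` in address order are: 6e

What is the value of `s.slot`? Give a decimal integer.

7

[0]=0x6e (big-endian) → word 0x6e
err [7+:1] = (word>>7) & 0x1 = 0
opcode [6+:1] = (word>>6) & 0x1 = 1
addr_hi [5+:1] = (word>>5) & 0x1 = 1
slot [1+:4] = (word>>1) & 0xf = 7  ←
rsvd [0+:1] = (word>>0) & 0x1 = 0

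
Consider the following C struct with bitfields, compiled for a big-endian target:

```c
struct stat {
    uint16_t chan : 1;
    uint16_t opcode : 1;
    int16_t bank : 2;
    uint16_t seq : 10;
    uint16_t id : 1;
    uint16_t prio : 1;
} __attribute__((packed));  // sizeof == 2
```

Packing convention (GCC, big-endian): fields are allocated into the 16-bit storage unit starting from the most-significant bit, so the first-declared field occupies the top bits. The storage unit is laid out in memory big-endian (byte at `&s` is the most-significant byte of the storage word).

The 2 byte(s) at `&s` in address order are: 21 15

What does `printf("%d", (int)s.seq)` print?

[0]=0x21 [1]=0x15 (big-endian) → word 0x2115
chan:1 @ bit 15 → (0x2115>>15)&0x1 = 0x0
opcode:1 @ bit 14 → (0x2115>>14)&0x1 = 0x0
bank:2 @ bit 12 → (0x2115>>12)&0x3 = 0x2
seq:10 @ bit 2 → (0x2115>>2)&0x3ff = 0x45  ←
id:1 @ bit 1 → (0x2115>>1)&0x1 = 0x0
prio:1 @ bit 0 → (0x2115>>0)&0x1 = 0x1

69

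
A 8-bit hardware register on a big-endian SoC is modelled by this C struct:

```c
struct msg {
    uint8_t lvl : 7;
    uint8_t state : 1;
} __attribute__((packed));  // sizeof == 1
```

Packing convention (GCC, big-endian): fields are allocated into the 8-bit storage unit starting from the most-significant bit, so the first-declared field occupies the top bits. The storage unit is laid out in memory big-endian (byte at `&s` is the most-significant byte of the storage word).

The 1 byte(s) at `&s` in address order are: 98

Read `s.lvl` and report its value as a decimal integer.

[0]=0x98 (big-endian) → word 0x98
lvl [1+:7] = (word>>1) & 0x7f = 76  ←
state [0+:1] = (word>>0) & 0x1 = 0

76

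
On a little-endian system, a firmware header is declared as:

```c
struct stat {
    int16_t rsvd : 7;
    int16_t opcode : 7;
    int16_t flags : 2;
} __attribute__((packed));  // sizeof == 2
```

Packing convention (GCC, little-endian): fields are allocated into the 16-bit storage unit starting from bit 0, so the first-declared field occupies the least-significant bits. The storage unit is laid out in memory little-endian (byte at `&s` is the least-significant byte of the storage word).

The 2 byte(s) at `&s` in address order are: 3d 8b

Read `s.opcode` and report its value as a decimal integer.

[0]=0x3d [1]=0x8b (little-endian) → word 0x8b3d
rsvd:7 @ bit 0 → (0x8b3d>>0)&0x7f = 0x3d
opcode:7 @ bit 7 → (0x8b3d>>7)&0x7f = 0x16  ←
flags:2 @ bit 14 → (0x8b3d>>14)&0x3 = 0x2
opcode signed 7b, MSB=0: value = 22

22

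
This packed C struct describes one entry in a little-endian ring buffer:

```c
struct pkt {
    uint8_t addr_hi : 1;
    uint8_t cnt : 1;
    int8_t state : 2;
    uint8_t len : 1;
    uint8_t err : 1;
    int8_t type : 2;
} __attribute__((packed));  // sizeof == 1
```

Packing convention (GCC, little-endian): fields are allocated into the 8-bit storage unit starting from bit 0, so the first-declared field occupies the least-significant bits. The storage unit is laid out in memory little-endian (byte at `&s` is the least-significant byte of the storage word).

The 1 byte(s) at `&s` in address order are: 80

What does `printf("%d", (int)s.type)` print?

[0]=0x80 (little-endian) → word 0x80
addr_hi:1 @ bit 0 → (0x80>>0)&0x1 = 0x0
cnt:1 @ bit 1 → (0x80>>1)&0x1 = 0x0
state:2 @ bit 2 → (0x80>>2)&0x3 = 0x0
len:1 @ bit 4 → (0x80>>4)&0x1 = 0x0
err:1 @ bit 5 → (0x80>>5)&0x1 = 0x0
type:2 @ bit 6 → (0x80>>6)&0x3 = 0x2  ←
type signed 2b, MSB=1: 2 - 4 = -2

-2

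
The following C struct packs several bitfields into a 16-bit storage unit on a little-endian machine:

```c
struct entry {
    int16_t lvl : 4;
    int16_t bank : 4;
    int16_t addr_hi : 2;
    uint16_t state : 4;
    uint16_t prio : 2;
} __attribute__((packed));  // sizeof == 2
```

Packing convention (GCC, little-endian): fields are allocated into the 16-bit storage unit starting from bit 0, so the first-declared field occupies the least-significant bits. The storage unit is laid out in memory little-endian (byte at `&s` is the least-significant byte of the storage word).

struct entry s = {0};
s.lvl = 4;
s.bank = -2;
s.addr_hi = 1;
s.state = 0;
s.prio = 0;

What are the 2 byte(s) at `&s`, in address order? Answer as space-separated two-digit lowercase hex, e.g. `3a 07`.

lvl:4 = 4 → 0x4 << 0 → word 0x0004
bank:4 = -2 → 0xe << 4 → word 0x00e4
addr_hi:2 = 1 → 0x1 << 8 → word 0x01e4
state:4 = 0 → 0x0 << 10 → word 0x01e4
prio:2 = 0 → 0x0 << 14 → word 0x01e4
word = 0x01e4 → little-endian bytes:
  [0]=0xe4  [1]=0x01

e4 01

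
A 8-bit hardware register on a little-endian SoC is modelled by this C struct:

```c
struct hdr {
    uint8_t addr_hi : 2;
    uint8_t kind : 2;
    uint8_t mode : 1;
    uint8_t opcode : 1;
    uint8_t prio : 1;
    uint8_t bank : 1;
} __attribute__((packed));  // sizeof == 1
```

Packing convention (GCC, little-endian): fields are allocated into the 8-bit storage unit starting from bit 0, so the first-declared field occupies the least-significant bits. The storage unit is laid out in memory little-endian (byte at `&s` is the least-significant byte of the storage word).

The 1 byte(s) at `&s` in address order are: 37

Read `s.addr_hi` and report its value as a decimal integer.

[0]=0x37 (little-endian) → word 0x37
addr_hi:2 @ bit 0 → (0x37>>0)&0x3 = 0x3  ←
kind:2 @ bit 2 → (0x37>>2)&0x3 = 0x1
mode:1 @ bit 4 → (0x37>>4)&0x1 = 0x1
opcode:1 @ bit 5 → (0x37>>5)&0x1 = 0x1
prio:1 @ bit 6 → (0x37>>6)&0x1 = 0x0
bank:1 @ bit 7 → (0x37>>7)&0x1 = 0x0

3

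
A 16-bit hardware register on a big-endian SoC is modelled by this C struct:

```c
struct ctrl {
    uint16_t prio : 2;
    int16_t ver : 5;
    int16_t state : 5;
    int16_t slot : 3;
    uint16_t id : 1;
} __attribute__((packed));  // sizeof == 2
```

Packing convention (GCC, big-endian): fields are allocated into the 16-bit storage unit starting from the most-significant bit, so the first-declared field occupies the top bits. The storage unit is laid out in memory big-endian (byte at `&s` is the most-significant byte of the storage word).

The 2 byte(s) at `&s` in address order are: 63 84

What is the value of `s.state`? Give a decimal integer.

[0]=0x63 [1]=0x84 (big-endian) → word 0x6384
prio:2 @ bit 14 → (0x6384>>14)&0x3 = 0x1
ver:5 @ bit 9 → (0x6384>>9)&0x1f = 0x11
state:5 @ bit 4 → (0x6384>>4)&0x1f = 0x18  ←
slot:3 @ bit 1 → (0x6384>>1)&0x7 = 0x2
id:1 @ bit 0 → (0x6384>>0)&0x1 = 0x0
state signed 5b, MSB=1: 24 - 32 = -8

-8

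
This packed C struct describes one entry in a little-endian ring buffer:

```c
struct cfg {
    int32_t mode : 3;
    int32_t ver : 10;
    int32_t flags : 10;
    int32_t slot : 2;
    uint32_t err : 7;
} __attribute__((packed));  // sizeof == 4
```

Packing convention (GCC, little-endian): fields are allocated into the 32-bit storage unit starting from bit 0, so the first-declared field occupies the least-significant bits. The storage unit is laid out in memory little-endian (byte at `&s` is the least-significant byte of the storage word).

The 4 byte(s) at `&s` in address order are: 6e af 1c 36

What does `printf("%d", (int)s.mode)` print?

[0]=0x6e [1]=0xaf [2]=0x1c [3]=0x36 (little-endian) → word 0x361caf6e
mode:3 @ bit 0 → (0x361caf6e>>0)&0x7 = 0x6  ←
ver:10 @ bit 3 → (0x361caf6e>>3)&0x3ff = 0x1ed
flags:10 @ bit 13 → (0x361caf6e>>13)&0x3ff = 0xe5
slot:2 @ bit 23 → (0x361caf6e>>23)&0x3 = 0x0
err:7 @ bit 25 → (0x361caf6e>>25)&0x7f = 0x1b
mode signed 3b, MSB=1: 6 - 8 = -2

-2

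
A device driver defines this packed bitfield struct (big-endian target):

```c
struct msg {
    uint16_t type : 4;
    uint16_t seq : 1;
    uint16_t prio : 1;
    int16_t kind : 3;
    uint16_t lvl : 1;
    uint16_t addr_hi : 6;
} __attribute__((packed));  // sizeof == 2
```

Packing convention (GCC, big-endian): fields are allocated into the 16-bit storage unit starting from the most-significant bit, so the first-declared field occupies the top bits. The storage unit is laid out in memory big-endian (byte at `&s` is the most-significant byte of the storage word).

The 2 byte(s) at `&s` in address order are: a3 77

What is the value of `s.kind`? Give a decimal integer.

-2

[0]=0xa3 [1]=0x77 (big-endian) → word 0xa377
type:4 @ bit 12 → (0xa377>>12)&0xf = 0xa
seq:1 @ bit 11 → (0xa377>>11)&0x1 = 0x0
prio:1 @ bit 10 → (0xa377>>10)&0x1 = 0x0
kind:3 @ bit 7 → (0xa377>>7)&0x7 = 0x6  ←
lvl:1 @ bit 6 → (0xa377>>6)&0x1 = 0x1
addr_hi:6 @ bit 0 → (0xa377>>0)&0x3f = 0x37
kind signed 3b, MSB=1: 6 - 8 = -2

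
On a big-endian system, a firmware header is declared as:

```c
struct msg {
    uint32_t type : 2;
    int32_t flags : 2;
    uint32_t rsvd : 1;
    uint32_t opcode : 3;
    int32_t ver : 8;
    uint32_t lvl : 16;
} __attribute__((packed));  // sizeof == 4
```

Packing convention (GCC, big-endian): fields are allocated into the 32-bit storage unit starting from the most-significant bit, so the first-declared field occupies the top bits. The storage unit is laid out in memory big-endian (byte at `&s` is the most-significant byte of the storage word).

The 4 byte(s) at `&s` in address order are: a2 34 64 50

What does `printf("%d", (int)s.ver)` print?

[0]=0xa2 [1]=0x34 [2]=0x64 [3]=0x50 (big-endian) → word 0xa2346450
type:2 @ bit 30 → (0xa2346450>>30)&0x3 = 0x2
flags:2 @ bit 28 → (0xa2346450>>28)&0x3 = 0x2
rsvd:1 @ bit 27 → (0xa2346450>>27)&0x1 = 0x0
opcode:3 @ bit 24 → (0xa2346450>>24)&0x7 = 0x2
ver:8 @ bit 16 → (0xa2346450>>16)&0xff = 0x34  ←
lvl:16 @ bit 0 → (0xa2346450>>0)&0xffff = 0x6450
ver signed 8b, MSB=0: value = 52

52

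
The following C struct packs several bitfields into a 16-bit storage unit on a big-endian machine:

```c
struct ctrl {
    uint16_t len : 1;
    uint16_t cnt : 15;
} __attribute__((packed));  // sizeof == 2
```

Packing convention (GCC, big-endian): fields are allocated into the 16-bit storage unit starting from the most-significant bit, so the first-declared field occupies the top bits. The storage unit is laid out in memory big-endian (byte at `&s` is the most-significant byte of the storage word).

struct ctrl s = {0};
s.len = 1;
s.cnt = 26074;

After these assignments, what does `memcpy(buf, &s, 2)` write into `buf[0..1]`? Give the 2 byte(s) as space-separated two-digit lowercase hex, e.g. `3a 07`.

len (1b) val=1 bits=0x1 at bit 15: 0x8000
cnt (15b) val=26074 bits=0x65da at bit 0: 0xe5da
word = 0xe5da → big-endian bytes:
  [0]=0xe5  [1]=0xda

e5 da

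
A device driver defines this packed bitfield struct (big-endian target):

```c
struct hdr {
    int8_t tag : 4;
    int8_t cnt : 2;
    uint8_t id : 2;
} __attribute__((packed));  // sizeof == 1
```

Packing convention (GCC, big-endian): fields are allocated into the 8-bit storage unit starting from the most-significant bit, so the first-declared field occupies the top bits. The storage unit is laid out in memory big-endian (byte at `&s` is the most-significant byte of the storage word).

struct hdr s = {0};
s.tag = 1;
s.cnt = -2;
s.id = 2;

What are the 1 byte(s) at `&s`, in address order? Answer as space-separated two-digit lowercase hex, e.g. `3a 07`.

1a

tag (4b) val=1 bits=0x1 at bit 4: 0x10
cnt (2b) val=-2 bits=0x2 at bit 2: 0x18
id (2b) val=2 bits=0x2 at bit 0: 0x1a
word = 0x1a → big-endian bytes:
  [0]=0x1a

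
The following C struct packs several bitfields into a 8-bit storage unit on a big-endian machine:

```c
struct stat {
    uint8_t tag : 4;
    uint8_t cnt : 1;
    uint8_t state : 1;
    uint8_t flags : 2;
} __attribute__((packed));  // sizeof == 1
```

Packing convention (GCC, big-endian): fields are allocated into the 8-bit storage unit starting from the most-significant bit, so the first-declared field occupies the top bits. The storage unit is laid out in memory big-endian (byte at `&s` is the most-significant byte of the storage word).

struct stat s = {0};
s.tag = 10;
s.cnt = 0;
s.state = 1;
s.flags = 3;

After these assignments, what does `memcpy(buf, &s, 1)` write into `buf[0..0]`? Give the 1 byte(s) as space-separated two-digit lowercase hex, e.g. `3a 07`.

a7

tag (4b) val=10 bits=0xa at bit 4: 0xa0
cnt (1b) val=0 bits=0x0 at bit 3: 0xa0
state (1b) val=1 bits=0x1 at bit 2: 0xa4
flags (2b) val=3 bits=0x3 at bit 0: 0xa7
word = 0xa7 → big-endian bytes:
  [0]=0xa7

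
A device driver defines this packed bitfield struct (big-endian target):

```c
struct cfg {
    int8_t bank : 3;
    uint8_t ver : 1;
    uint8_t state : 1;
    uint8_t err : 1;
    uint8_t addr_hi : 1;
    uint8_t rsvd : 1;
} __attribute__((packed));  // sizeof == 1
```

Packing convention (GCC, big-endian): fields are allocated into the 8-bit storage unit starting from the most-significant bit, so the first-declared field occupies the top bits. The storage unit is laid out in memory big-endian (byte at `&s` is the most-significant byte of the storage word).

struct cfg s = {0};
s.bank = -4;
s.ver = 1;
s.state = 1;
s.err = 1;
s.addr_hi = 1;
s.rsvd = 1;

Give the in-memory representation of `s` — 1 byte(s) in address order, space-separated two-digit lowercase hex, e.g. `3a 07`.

bank:3 = -4 → 0x4 << 5 → word 0x80
ver:1 = 1 → 0x1 << 4 → word 0x90
state:1 = 1 → 0x1 << 3 → word 0x98
err:1 = 1 → 0x1 << 2 → word 0x9c
addr_hi:1 = 1 → 0x1 << 1 → word 0x9e
rsvd:1 = 1 → 0x1 << 0 → word 0x9f
word = 0x9f → big-endian bytes:
  [0]=0x9f

9f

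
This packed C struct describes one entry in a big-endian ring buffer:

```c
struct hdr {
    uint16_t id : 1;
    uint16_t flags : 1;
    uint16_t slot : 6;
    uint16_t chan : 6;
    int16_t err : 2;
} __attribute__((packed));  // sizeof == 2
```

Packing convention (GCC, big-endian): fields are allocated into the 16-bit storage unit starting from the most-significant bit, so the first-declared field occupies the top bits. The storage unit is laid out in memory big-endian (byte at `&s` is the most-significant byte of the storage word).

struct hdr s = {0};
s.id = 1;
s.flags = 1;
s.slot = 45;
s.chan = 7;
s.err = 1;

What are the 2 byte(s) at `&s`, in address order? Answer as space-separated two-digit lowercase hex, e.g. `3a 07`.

ed 1d

id (1b) val=1 bits=0x1 at bit 15: 0x8000
flags (1b) val=1 bits=0x1 at bit 14: 0xc000
slot (6b) val=45 bits=0x2d at bit 8: 0xed00
chan (6b) val=7 bits=0x7 at bit 2: 0xed1c
err (2b) val=1 bits=0x1 at bit 0: 0xed1d
word = 0xed1d → big-endian bytes:
  [0]=0xed  [1]=0x1d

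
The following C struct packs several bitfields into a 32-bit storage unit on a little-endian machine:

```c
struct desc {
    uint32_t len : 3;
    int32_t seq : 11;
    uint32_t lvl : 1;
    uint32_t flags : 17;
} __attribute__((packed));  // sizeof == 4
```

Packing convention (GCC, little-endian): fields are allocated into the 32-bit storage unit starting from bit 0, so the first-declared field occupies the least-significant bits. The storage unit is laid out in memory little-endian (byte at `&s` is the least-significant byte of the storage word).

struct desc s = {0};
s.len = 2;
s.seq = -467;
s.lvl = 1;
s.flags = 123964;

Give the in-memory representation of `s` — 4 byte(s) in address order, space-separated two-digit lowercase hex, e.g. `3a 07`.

len (3b) val=2 bits=0x2 at bit 0: 0x00000002
seq (11b) val=-467 bits=0x62d at bit 3: 0x0000316a
lvl (1b) val=1 bits=0x1 at bit 14: 0x0000716a
flags (17b) val=123964 bits=0x1e43c at bit 15: 0xf21e716a
word = 0xf21e716a → little-endian bytes:
  [0]=0x6a  [1]=0x71  [2]=0x1e  [3]=0xf2

6a 71 1e f2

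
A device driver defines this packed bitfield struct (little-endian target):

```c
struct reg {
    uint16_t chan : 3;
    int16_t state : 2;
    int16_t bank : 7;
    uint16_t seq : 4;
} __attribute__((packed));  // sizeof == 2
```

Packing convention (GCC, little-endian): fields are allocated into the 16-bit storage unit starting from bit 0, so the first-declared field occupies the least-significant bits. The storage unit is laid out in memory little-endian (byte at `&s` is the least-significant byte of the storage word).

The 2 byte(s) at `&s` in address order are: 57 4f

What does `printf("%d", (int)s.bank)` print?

-6

[0]=0x57 [1]=0x4f (little-endian) → word 0x4f57
chan:3 @ bit 0 → (0x4f57>>0)&0x7 = 0x7
state:2 @ bit 3 → (0x4f57>>3)&0x3 = 0x2
bank:7 @ bit 5 → (0x4f57>>5)&0x7f = 0x7a  ←
seq:4 @ bit 12 → (0x4f57>>12)&0xf = 0x4
bank signed 7b, MSB=1: 122 - 128 = -6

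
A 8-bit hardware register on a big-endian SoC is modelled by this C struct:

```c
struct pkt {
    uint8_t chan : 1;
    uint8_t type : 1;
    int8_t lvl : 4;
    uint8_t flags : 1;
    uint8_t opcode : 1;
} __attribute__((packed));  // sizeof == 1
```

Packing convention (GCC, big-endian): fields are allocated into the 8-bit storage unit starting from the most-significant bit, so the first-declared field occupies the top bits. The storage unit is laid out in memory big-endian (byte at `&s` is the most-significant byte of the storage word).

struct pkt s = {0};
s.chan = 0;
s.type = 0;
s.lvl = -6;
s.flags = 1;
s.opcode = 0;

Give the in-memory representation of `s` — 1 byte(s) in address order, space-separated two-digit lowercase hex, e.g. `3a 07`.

2a

[7+:1] chan=0 & 0x1 = 0x0; word=0x00
[6+:1] type=0 & 0x1 = 0x0; word=0x00
[2+:4] lvl=-6 & 0xf = 0xa; word=0x28
[1+:1] flags=1 & 0x1 = 0x1; word=0x2a
[0+:1] opcode=0 & 0x1 = 0x0; word=0x2a
word = 0x2a → big-endian bytes:
  [0]=0x2a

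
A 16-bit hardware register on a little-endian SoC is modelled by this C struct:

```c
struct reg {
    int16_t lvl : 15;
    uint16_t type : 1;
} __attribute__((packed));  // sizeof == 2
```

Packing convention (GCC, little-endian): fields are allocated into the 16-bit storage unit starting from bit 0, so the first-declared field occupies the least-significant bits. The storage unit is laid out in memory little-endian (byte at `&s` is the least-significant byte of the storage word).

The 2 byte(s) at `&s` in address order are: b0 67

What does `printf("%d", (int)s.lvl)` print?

[0]=0xb0 [1]=0x67 (little-endian) → word 0x67b0
lvl [0+:15] = (word>>0) & 0x7fff = 26544  ←
type [15+:1] = (word>>15) & 0x1 = 0
lvl signed 15b, MSB=1: 26544 - 32768 = -6224

-6224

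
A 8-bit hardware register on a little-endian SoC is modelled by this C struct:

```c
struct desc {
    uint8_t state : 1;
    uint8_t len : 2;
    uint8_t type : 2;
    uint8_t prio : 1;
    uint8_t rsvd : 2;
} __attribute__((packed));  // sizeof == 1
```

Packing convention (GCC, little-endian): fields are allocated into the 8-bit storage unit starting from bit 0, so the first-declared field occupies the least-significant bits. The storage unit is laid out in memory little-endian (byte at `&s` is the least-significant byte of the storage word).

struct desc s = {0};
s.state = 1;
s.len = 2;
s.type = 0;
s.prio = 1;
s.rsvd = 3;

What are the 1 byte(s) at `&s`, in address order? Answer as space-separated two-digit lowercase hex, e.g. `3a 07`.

state:1 = 1 → 0x1 << 0 → word 0x01
len:2 = 2 → 0x2 << 1 → word 0x05
type:2 = 0 → 0x0 << 3 → word 0x05
prio:1 = 1 → 0x1 << 5 → word 0x25
rsvd:2 = 3 → 0x3 << 6 → word 0xe5
word = 0xe5 → little-endian bytes:
  [0]=0xe5

e5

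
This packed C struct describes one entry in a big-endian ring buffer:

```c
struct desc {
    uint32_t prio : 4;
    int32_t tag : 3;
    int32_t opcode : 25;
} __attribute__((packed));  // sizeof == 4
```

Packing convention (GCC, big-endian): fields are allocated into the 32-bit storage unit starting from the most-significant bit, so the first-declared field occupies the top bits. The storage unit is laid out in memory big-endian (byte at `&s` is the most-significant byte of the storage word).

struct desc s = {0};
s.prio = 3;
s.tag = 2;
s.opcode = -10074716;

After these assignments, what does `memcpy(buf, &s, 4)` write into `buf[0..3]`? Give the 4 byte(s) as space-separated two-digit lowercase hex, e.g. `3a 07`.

prio:4 = 3 → 0x3 << 28 → word 0x30000000
tag:3 = 2 → 0x2 << 25 → word 0x34000000
opcode:25 = -10074716 → 0x16645a4 << 0 → word 0x356645a4
word = 0x356645a4 → big-endian bytes:
  [0]=0x35  [1]=0x66  [2]=0x45  [3]=0xa4

35 66 45 a4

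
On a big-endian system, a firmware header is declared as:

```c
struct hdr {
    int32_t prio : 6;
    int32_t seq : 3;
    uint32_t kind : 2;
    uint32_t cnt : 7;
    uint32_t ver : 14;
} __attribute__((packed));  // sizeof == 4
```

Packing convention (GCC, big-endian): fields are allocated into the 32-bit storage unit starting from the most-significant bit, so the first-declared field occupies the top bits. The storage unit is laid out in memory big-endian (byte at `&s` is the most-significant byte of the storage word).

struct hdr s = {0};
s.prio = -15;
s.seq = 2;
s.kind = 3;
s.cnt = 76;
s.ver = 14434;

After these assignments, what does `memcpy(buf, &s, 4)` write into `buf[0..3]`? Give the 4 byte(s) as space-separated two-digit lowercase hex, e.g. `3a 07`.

c5 73 38 62

prio:6 = -15 → 0x31 << 26 → word 0xc4000000
seq:3 = 2 → 0x2 << 23 → word 0xc5000000
kind:2 = 3 → 0x3 << 21 → word 0xc5600000
cnt:7 = 76 → 0x4c << 14 → word 0xc5730000
ver:14 = 14434 → 0x3862 << 0 → word 0xc5733862
word = 0xc5733862 → big-endian bytes:
  [0]=0xc5  [1]=0x73  [2]=0x38  [3]=0x62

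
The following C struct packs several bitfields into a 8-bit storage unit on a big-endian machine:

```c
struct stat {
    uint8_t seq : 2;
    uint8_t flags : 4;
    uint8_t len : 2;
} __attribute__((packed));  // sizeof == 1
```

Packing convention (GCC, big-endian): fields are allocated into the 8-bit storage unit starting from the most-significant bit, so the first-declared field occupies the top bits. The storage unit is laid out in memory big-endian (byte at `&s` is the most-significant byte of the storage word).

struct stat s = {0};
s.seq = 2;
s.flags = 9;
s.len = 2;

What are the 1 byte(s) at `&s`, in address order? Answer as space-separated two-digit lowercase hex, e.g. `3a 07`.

seq:2 = 2 → 0x2 << 6 → word 0x80
flags:4 = 9 → 0x9 << 2 → word 0xa4
len:2 = 2 → 0x2 << 0 → word 0xa6
word = 0xa6 → big-endian bytes:
  [0]=0xa6

a6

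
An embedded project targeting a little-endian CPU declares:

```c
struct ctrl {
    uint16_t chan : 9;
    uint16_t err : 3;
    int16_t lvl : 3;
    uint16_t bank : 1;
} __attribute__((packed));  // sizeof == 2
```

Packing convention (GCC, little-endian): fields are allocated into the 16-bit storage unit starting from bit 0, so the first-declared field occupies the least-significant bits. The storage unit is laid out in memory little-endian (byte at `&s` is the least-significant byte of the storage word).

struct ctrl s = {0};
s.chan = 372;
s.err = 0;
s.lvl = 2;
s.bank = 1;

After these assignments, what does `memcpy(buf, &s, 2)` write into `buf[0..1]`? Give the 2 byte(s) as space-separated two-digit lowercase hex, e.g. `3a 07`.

74 a1

chan:9 = 372 → 0x174 << 0 → word 0x0174
err:3 = 0 → 0x0 << 9 → word 0x0174
lvl:3 = 2 → 0x2 << 12 → word 0x2174
bank:1 = 1 → 0x1 << 15 → word 0xa174
word = 0xa174 → little-endian bytes:
  [0]=0x74  [1]=0xa1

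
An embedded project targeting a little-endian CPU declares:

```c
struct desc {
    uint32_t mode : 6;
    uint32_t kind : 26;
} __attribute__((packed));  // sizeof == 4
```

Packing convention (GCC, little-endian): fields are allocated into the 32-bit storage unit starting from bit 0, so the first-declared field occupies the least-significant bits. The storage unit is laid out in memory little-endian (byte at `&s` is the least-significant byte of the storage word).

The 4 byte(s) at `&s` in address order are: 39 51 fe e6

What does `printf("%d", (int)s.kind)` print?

[0]=0x39 [1]=0x51 [2]=0xfe [3]=0xe6 (little-endian) → word 0xe6fe5139
mode [0+:6] = (word>>0) & 0x3f = 57
kind [6+:26] = (word>>6) & 0x3ffffff = 60553540  ←

60553540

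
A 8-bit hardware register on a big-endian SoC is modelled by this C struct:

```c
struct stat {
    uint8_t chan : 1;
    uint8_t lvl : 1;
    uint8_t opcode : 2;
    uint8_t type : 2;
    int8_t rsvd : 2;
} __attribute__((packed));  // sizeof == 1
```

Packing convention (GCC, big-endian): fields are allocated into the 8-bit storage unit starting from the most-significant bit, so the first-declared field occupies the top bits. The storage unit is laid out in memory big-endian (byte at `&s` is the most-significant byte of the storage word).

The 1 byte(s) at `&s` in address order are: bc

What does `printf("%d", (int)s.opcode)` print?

[0]=0xbc (big-endian) → word 0xbc
chan [7+:1] = (word>>7) & 0x1 = 1
lvl [6+:1] = (word>>6) & 0x1 = 0
opcode [4+:2] = (word>>4) & 0x3 = 3  ←
type [2+:2] = (word>>2) & 0x3 = 3
rsvd [0+:2] = (word>>0) & 0x3 = 0

3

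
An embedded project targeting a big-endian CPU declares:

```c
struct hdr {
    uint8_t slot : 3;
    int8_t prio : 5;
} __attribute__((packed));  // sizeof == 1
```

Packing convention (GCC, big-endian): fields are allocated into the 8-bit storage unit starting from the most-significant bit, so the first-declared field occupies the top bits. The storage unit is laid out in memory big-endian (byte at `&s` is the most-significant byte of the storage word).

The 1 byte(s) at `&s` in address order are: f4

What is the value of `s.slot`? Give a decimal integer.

[0]=0xf4 (big-endian) → word 0xf4
slot:3 @ bit 5 → (0xf4>>5)&0x7 = 0x7  ←
prio:5 @ bit 0 → (0xf4>>0)&0x1f = 0x14

7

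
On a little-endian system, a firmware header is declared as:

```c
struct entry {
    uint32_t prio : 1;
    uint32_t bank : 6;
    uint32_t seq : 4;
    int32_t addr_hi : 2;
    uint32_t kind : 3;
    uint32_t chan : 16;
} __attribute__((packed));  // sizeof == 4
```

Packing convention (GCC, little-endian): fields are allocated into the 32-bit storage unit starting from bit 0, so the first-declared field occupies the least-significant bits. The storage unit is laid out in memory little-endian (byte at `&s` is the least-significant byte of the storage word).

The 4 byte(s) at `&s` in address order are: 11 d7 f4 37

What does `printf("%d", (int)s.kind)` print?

6

[0]=0x11 [1]=0xd7 [2]=0xf4 [3]=0x37 (little-endian) → word 0x37f4d711
prio [0+:1] = (word>>0) & 0x1 = 1
bank [1+:6] = (word>>1) & 0x3f = 8
seq [7+:4] = (word>>7) & 0xf = 14
addr_hi [11+:2] = (word>>11) & 0x3 = 2
kind [13+:3] = (word>>13) & 0x7 = 6  ←
chan [16+:16] = (word>>16) & 0xffff = 14324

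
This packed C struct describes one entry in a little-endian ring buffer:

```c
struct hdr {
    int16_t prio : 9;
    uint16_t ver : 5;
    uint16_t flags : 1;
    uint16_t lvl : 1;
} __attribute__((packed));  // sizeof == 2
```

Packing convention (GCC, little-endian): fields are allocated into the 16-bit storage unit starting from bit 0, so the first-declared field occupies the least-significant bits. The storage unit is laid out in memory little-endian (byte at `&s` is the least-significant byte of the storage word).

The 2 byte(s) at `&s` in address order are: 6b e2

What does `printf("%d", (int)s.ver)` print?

[0]=0x6b [1]=0xe2 (little-endian) → word 0xe26b
prio [0+:9] = (word>>0) & 0x1ff = 107
ver [9+:5] = (word>>9) & 0x1f = 17  ←
flags [14+:1] = (word>>14) & 0x1 = 1
lvl [15+:1] = (word>>15) & 0x1 = 1

17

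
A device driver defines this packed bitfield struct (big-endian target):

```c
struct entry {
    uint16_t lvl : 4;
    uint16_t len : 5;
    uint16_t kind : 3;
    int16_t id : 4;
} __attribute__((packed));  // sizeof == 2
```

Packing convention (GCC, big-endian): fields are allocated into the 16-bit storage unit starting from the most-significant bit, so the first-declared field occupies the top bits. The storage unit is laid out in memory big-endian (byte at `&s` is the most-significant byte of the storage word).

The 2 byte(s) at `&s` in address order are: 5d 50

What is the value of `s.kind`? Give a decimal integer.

[0]=0x5d [1]=0x50 (big-endian) → word 0x5d50
lvl:4 @ bit 12 → (0x5d50>>12)&0xf = 0x5
len:5 @ bit 7 → (0x5d50>>7)&0x1f = 0x1a
kind:3 @ bit 4 → (0x5d50>>4)&0x7 = 0x5  ←
id:4 @ bit 0 → (0x5d50>>0)&0xf = 0x0

5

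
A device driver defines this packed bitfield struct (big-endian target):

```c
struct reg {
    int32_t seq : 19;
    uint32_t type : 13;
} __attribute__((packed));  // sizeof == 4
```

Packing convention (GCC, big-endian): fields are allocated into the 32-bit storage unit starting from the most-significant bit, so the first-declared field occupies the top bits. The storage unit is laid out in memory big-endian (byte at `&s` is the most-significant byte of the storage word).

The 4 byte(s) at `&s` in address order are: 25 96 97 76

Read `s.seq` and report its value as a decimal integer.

76980

[0]=0x25 [1]=0x96 [2]=0x97 [3]=0x76 (big-endian) → word 0x25969776
seq:19 @ bit 13 → (0x25969776>>13)&0x7ffff = 0x12cb4  ←
type:13 @ bit 0 → (0x25969776>>0)&0x1fff = 0x1776
seq signed 19b, MSB=0: value = 76980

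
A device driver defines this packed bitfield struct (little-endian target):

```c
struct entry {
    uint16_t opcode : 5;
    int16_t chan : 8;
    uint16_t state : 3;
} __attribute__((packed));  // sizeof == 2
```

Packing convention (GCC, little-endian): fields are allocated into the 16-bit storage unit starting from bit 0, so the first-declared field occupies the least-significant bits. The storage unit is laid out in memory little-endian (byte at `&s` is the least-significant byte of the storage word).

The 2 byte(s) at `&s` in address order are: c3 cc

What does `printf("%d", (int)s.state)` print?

6

[0]=0xc3 [1]=0xcc (little-endian) → word 0xccc3
opcode:5 @ bit 0 → (0xccc3>>0)&0x1f = 0x3
chan:8 @ bit 5 → (0xccc3>>5)&0xff = 0x66
state:3 @ bit 13 → (0xccc3>>13)&0x7 = 0x6  ←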